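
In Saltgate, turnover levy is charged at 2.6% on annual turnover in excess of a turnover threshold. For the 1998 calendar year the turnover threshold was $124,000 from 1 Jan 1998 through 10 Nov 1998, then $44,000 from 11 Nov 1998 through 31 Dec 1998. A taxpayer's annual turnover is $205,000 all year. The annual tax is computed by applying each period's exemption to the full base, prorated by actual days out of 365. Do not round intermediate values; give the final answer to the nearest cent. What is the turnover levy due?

$2,396.63

1 Jan – 10 Nov 1998: 314 days, exemption $124,000 → ($205,000 − $124,000) × 2.6% × 314/365 = $1,811.7370
11 Nov – 31 Dec 1998: 51 days, exemption $44,000 → ($205,000 − $44,000) × 2.6% × 51/365 = $584.8932
Total = $2,396.6301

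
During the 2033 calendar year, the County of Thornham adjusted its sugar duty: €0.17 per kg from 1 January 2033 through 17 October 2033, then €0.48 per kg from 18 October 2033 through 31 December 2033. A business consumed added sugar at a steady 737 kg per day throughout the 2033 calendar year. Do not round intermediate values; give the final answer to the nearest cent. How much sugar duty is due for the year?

€62866.10

1 January – 17 October 2033: 290 days × 737 kg/day = 213,730 kg at €0.17/kg → €36334.10
18 October – 31 December 2033: 75 days × 737 kg/day = 55,275 kg at €0.48/kg → €26532.00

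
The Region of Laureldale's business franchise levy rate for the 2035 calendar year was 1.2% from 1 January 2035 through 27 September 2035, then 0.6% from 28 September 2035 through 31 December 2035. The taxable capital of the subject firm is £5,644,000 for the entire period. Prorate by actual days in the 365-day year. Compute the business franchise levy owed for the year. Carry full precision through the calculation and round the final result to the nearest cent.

1 January – 27 September 2035: 270 days at 1.2% → £5,644,000 × 1.2% × 270/365 = £50,100.1644
28 September – 31 December 2035: 95 days at 0.6% → £5,644,000 × 0.6% × 95/365 = £8,813.9178
Total = £58,914.0822

£58,914.08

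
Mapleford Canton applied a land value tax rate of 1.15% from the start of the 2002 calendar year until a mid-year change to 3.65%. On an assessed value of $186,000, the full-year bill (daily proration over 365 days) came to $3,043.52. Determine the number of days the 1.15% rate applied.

Let d = days at the first rate; then 365 − d days at the second rate.
$186,000 × [1.15%·d + 3.65%·(365−d)] / 365 = $3,043.52
Solving gives d = 294, so the new rate took effect on 22 Oct 2002.

294 days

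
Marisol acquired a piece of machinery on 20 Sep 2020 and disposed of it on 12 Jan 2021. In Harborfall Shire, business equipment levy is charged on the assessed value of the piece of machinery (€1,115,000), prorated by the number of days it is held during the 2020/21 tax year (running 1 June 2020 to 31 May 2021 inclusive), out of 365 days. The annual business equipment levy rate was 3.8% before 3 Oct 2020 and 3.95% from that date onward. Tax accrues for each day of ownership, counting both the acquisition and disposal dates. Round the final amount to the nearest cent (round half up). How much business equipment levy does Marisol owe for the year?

€13,816.84

20 Sep – 2 Oct 2020: 13 days at 3.8% → €1,115,000 × 3.8% × 13/365 = €1,509.0685
3 Oct 2020 – 12 Jan 2021: 102 days at 3.95% → €1,115,000 × 3.95% × 102/365 = €12,307.7671
Total = €13,816.8356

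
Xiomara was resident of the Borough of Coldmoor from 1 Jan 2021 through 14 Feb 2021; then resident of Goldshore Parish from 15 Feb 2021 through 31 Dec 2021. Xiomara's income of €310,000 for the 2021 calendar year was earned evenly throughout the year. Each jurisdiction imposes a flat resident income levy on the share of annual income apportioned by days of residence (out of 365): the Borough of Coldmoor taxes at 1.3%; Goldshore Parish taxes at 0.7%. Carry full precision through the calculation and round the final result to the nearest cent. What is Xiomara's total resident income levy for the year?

€2,399.32

The Borough of Coldmoor, 1 Jan – 14 Feb 2021: 45 days → €310,000 × 1.3% × 45/365 = €496.8493
Goldshore Parish, 15 Feb – 31 Dec 2021: 320 days → €310,000 × 0.7% × 320/365 = €1,902.4658
Total = €2,399.3151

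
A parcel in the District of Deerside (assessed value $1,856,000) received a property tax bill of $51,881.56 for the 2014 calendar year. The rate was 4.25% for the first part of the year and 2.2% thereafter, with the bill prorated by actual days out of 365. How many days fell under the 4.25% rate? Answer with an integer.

106 days

Let d = days at the first rate; then 365 − d days at the second rate.
$1,856,000 × [4.25%·d + 2.2%·(365−d)] / 365 = $51,881.56
Solving gives d = 106, so the new rate took effect on 17 April 2014.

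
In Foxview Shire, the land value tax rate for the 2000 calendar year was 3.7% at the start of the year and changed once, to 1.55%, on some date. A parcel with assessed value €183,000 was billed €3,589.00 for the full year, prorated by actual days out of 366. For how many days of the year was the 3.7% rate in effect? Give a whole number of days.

Let d = days at the first rate; then 366 − d days at the second rate.
€183,000 × [3.7%·d + 1.55%·(366−d)] / 366 = €3,589.00
Solving gives d = 70, so the new rate took effect on March 11, 2000.

70 days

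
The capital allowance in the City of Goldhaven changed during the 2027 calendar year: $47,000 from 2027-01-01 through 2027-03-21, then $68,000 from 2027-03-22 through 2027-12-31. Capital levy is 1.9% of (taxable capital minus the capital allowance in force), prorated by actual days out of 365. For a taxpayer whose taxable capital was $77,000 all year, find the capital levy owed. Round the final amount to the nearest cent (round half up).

$258.45

2027-01-01 to 2027-03-21: 80 days, exemption $47,000 → ($77,000 − $47,000) × 1.9% × 80/365 = $124.9315
2027-03-22 to 2027-12-31: 285 days, exemption $68,000 → ($77,000 − $68,000) × 1.9% × 285/365 = $133.5205
Total = $258.4521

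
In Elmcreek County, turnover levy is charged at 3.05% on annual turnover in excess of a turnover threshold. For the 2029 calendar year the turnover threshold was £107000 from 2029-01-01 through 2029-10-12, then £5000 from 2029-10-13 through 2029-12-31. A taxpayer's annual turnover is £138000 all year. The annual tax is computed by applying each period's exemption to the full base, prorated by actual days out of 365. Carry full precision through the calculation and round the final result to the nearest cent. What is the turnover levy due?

2029-01-01 to 2029-10-12: 285 days, exemption £107000 → (£138000 − £107000) × 3.05% × 285/365 = £738.2671
2029-10-13 to 2029-12-31: 80 days, exemption £5000 → (£138000 − £5000) × 3.05% × 80/365 = £889.0959
Total = £1627.3630

£1627.36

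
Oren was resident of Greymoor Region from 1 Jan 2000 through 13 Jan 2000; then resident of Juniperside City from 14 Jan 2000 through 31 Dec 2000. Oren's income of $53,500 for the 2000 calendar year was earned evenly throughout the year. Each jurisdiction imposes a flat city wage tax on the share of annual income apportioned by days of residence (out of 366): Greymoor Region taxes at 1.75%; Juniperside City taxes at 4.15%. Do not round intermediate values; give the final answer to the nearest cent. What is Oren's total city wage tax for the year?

Greymoor Region, 1 Jan – 13 Jan 2000: 13 days → $53,500 × 1.75% × 13/366 = $33.2548
Juniperside City, 14 Jan – 31 Dec 2000: 353 days → $53,500 × 4.15% × 353/366 = $2,141.3887
Total = $2,174.6434

$2,174.64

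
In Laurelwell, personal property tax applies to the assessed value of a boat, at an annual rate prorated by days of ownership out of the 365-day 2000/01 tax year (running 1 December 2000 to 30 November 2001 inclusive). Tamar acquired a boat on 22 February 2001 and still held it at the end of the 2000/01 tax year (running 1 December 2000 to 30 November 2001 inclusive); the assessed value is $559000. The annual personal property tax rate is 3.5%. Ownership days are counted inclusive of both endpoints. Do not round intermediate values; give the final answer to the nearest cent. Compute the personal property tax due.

Days held (22 February – 30 November 2001): 282 out of 365
Tax = $559000 × 3.5% × 282/365 = $15115.9726

$15115.97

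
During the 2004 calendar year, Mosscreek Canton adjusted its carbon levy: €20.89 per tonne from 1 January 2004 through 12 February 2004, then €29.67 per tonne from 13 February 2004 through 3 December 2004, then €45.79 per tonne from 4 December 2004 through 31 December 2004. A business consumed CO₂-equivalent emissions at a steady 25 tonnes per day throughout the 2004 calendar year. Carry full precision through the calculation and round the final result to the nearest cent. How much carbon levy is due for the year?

€273,326.00

1 January – 12 February 2004: 43 days × 25 tonnes/day = 1,075 tonnes at €20.89/tonne → €22,456.75
13 February – 3 December 2004: 295 days × 25 tonnes/day = 7,375 tonnes at €29.67/tonne → €218,816.25
4 December – 31 December 2004: 28 days × 25 tonnes/day = 700 tonnes at €45.79/tonne → €32,053.00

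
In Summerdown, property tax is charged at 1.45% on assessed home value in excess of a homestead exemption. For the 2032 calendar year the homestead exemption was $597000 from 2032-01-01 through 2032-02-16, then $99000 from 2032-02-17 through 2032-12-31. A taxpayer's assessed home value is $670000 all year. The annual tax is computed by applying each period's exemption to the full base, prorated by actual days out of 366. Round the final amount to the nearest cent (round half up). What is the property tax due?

2032-01-01 to 2032-02-16: 47 days, exemption $597000 → ($670000 − $597000) × 1.45% × 47/366 = $135.9276
2032-02-17 to 2032-12-31: 319 days, exemption $99000 → ($670000 − $99000) × 1.45% × 319/366 = $7216.2855
Total = $7352.2131

$7352.21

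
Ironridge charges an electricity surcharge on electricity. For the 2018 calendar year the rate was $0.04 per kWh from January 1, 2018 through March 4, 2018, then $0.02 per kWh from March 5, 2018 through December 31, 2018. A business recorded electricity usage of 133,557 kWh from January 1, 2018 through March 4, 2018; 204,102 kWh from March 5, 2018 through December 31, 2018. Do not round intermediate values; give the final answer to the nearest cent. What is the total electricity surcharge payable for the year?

January 1 – March 4, 2018: 133,557 kWh at $0.04/kWh → $5342.28
March 5 – December 31, 2018: 204,102 kWh at $0.02/kWh → $4082.04

$9424.32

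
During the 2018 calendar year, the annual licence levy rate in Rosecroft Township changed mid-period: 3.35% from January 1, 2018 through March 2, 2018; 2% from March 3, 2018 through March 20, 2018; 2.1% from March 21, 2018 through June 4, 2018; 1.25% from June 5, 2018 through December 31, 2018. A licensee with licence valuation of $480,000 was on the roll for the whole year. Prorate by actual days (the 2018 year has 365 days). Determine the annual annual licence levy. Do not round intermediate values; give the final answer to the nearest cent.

$8,711.67

January 1 – March 2, 2018: 61 days at 3.35% → $480,000 × 3.35% × 61/365 = $2,687.3425
March 3 – March 20, 2018: 18 days at 2% → $480,000 × 2% × 18/365 = $473.4247
March 21 – June 4, 2018: 76 days at 2.1% → $480,000 × 2.1% × 76/365 = $2,098.8493
June 5 – December 31, 2018: 210 days at 1.25% → $480,000 × 1.25% × 210/365 = $3,452.0548
Total = $8,711.6712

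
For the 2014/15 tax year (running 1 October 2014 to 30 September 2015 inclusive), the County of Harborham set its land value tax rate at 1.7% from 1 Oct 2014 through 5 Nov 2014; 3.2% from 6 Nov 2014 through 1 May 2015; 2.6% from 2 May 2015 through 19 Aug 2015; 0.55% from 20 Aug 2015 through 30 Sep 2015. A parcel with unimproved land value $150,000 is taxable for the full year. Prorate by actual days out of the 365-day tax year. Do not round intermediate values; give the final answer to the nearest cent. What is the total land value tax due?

$3,849.45

1 Oct – 5 Nov 2014: 36 days at 1.7% → $150,000 × 1.7% × 36/365 = $251.5068
6 Nov 2014 – 1 May 2015: 177 days at 3.2% → $150,000 × 3.2% × 177/365 = $2,327.6712
2 May – 19 Aug 2015: 110 days at 2.6% → $150,000 × 2.6% × 110/365 = $1,175.3425
20 Aug – 30 Sep 2015: 42 days at 0.55% → $150,000 × 0.55% × 42/365 = $94.9315
Total = $3,849.4521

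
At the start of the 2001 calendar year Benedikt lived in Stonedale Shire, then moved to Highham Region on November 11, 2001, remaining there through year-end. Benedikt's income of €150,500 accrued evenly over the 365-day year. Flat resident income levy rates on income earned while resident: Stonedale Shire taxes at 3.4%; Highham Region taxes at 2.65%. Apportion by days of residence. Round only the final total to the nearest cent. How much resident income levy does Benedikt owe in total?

Stonedale Shire, January 1 – November 10, 2001: 314 days → €150,500 × 3.4% × 314/365 = €4,402.0219
Highham Region, November 11 – December 31, 2001: 51 days → €150,500 × 2.65% × 51/365 = €557.2623
Total = €4,959.2842

€4,959.28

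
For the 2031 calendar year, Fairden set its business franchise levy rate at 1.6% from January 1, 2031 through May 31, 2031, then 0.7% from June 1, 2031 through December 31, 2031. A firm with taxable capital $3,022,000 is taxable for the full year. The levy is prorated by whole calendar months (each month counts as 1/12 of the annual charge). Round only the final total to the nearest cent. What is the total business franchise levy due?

$32,486.50

January 1 – May 31, 2031: 5 months at 1.6% → $3,022,000 × 1.6% × 5/12 = $20,146.6667
June 1 – December 31, 2031: 7 months at 0.7% → $3,022,000 × 0.7% × 7/12 = $12,339.8333
Total = $32,486.5000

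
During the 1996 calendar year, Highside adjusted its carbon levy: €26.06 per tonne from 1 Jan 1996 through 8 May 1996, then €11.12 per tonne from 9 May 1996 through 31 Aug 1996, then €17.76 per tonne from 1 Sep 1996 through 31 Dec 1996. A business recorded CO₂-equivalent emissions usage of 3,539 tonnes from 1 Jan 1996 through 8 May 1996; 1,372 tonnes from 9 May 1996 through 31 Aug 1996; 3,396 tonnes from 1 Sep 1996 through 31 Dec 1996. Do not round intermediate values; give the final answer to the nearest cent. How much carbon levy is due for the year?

1 Jan – 8 May 1996: 3,539 tonnes at €26.06/tonne → €92,226.34
9 May – 31 Aug 1996: 1,372 tonnes at €11.12/tonne → €15,256.64
1 Sep – 31 Dec 1996: 3,396 tonnes at €17.76/tonne → €60,312.96

€167,795.94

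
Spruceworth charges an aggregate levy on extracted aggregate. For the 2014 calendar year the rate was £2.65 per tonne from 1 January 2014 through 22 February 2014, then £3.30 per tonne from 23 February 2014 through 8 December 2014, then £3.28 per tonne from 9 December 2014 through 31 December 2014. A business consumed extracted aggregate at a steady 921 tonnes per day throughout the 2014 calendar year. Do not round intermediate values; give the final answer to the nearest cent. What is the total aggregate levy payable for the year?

£1,077,192.39

1 January – 22 February 2014: 53 days × 921 tonnes/day = 48,813 tonnes at £2.65/tonne → £129,354.45
23 February – 8 December 2014: 289 days × 921 tonnes/day = 266,169 tonnes at £3.30/tonne → £878,357.70
9 December – 31 December 2014: 23 days × 921 tonnes/day = 21,183 tonnes at £3.28/tonne → £69,480.24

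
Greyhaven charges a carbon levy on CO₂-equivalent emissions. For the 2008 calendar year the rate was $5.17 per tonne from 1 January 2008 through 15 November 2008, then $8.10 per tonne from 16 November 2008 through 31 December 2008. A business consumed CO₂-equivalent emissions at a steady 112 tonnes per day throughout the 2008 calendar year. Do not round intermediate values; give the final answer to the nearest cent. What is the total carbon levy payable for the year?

1 January – 15 November 2008: 320 days × 112 tonnes/day = 35,840 tonnes at $5.17/tonne → $185292.80
16 November – 31 December 2008: 46 days × 112 tonnes/day = 5,152 tonnes at $8.10/tonne → $41731.20

$227024.00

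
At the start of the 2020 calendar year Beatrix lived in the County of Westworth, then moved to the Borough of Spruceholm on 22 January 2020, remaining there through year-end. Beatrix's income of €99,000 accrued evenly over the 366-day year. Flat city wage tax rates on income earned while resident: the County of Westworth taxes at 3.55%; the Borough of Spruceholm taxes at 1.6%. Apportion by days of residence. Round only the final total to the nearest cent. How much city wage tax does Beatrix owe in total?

€1,694.77

The County of Westworth, 1 January – 21 January 2020: 21 days → €99,000 × 3.55% × 21/366 = €201.6516
The Borough of Spruceholm, 22 January – 31 December 2020: 345 days → €99,000 × 1.6% × 345/366 = €1,493.1148
Total = €1,694.7664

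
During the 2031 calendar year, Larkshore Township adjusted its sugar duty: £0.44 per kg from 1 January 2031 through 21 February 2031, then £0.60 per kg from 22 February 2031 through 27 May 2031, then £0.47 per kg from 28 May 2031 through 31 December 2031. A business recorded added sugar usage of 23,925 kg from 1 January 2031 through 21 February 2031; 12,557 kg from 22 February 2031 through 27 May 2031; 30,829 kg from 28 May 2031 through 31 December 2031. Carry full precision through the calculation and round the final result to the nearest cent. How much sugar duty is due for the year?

£32,550.83

1 January – 21 February 2031: 23,925 kg at £0.44/kg → £10,527.00
22 February – 27 May 2031: 12,557 kg at £0.60/kg → £7,534.20
28 May – 31 December 2031: 30,829 kg at £0.47/kg → £14,489.63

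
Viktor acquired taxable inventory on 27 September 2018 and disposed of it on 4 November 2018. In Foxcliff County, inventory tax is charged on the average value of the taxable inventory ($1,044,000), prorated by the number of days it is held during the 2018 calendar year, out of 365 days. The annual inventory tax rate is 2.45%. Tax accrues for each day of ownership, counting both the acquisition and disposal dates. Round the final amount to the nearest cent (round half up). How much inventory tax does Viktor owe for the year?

$2,732.99

Days held (27 September – 4 November 2018): 39 out of 365
Tax = $1,044,000 × 2.45% × 39/365 = $2,732.9918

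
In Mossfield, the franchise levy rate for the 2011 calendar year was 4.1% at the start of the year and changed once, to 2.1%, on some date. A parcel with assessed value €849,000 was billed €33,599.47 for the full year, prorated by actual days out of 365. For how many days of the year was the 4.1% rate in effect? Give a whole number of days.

339 days

Let d = days at the first rate; then 365 − d days at the second rate.
€849,000 × [4.1%·d + 2.1%·(365−d)] / 365 = €33,599.47
Solving gives d = 339, so the new rate took effect on 6 Dec 2011.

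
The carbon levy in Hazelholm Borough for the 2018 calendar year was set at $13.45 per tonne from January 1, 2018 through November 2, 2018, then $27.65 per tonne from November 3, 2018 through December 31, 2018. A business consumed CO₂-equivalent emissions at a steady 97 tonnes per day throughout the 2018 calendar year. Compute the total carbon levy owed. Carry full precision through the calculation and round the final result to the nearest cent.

January 1 – November 2, 2018: 306 days × 97 tonnes/day = 29,682 tonnes at $13.45/tonne → $399,222.90
November 3 – December 31, 2018: 59 days × 97 tonnes/day = 5,723 tonnes at $27.65/tonne → $158,240.95

$557,463.85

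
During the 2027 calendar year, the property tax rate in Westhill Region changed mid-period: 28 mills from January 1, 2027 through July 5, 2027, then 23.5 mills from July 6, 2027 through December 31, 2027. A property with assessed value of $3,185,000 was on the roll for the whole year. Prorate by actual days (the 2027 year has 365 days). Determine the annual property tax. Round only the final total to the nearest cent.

$82,151.18

January 1 – July 5, 2027: 186 days at 28 mills → $3,185,000 × 2.8% × 186/365 = $45,445.1507
July 6 – December 31, 2027: 179 days at 23.5 mills → $3,185,000 × 2.35% × 179/365 = $36,706.0342
Total = $82,151.1849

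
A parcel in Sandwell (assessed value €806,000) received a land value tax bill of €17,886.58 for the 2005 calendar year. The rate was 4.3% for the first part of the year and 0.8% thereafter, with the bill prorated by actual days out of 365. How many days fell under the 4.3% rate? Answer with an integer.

148 days

Let d = days at the first rate; then 365 − d days at the second rate.
€806,000 × [4.3%·d + 0.8%·(365−d)] / 365 = €17,886.58
Solving gives d = 148, so the new rate took effect on 29 May 2005.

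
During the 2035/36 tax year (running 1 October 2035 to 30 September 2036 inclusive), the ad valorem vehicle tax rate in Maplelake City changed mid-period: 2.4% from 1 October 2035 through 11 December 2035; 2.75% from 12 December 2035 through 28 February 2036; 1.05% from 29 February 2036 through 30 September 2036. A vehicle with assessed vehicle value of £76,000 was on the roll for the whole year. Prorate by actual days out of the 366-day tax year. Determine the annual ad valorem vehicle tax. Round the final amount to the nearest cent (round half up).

£1,278.71

1 October – 11 December 2035: 72 days at 2.4% → £76,000 × 2.4% × 72/366 = £358.8197
12 December 2035 – 28 February 2036: 79 days at 2.75% → £76,000 × 2.75% × 79/366 = £451.1202
29 February – 30 September 2036: 215 days at 1.05% → £76,000 × 1.05% × 215/366 = £468.7705
Total = £1,278.7104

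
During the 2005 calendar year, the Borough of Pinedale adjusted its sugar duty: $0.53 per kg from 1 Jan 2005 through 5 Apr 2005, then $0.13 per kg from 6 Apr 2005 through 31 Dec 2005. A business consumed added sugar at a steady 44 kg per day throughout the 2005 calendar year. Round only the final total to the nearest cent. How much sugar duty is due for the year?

1 Jan – 5 Apr 2005: 95 days × 44 kg/day = 4,180 kg at $0.53/kg → $2,215.40
6 Apr – 31 Dec 2005: 270 days × 44 kg/day = 11,880 kg at $0.13/kg → $1,544.40

$3,759.80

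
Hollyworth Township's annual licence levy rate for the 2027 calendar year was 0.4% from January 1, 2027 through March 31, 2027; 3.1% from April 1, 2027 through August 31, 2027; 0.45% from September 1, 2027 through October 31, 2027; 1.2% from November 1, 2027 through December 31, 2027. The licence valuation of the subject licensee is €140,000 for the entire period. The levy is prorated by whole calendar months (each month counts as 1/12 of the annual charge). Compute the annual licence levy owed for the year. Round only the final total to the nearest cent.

January 1 – March 31, 2027: 3 months at 0.4% → €140,000 × 0.4% × 3/12 = €140.0000
April 1 – August 31, 2027: 5 months at 3.1% → €140,000 × 3.1% × 5/12 = €1,808.3333
September 1 – October 31, 2027: 2 months at 0.45% → €140,000 × 0.45% × 2/12 = €105.0000
November 1 – December 31, 2027: 2 months at 1.2% → €140,000 × 1.2% × 2/12 = €280.0000
Total = €2,333.3333

€2,333.33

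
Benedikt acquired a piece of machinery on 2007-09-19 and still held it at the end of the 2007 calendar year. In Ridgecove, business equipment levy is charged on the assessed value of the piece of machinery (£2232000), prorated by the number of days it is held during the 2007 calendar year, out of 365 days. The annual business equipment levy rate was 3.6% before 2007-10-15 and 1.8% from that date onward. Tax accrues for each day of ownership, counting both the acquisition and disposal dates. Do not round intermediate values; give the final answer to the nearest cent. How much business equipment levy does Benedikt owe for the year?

£14309.26

2007-09-19 to 2007-10-14: 26 days at 3.6% → £2232000 × 3.6% × 26/365 = £5723.7041
2007-10-15 to 2007-12-31: 78 days at 1.8% → £2232000 × 1.8% × 78/365 = £8585.5562
Total = £14309.2603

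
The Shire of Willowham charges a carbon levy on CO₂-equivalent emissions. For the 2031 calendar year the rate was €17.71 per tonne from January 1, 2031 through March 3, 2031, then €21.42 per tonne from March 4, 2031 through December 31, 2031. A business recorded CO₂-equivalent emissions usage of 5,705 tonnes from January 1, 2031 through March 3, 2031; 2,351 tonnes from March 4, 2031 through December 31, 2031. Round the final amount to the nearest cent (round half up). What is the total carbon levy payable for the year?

January 1 – March 3, 2031: 5,705 tonnes at €17.71/tonne → €101035.55
March 4 – December 31, 2031: 2,351 tonnes at €21.42/tonne → €50358.42

€151393.97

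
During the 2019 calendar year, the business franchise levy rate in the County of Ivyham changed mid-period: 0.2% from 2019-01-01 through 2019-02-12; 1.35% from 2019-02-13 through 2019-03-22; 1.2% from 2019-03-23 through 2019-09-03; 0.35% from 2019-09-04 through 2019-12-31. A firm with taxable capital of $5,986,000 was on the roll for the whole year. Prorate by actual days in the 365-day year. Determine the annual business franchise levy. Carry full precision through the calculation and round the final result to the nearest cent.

2019-01-01 to 2019-02-12: 43 days at 0.2% → $5,986,000 × 0.2% × 43/365 = $1,410.4000
2019-02-13 to 2019-03-22: 38 days at 1.35% → $5,986,000 × 1.35% × 38/365 = $8,413.2000
2019-03-23 to 2019-09-03: 165 days at 1.2% → $5,986,000 × 1.2% × 165/365 = $32,472.0000
2019-09-04 to 2019-12-31: 119 days at 0.35% → $5,986,000 × 0.35% × 119/365 = $6,830.6000
Total = $49,126.2000

$49,126.20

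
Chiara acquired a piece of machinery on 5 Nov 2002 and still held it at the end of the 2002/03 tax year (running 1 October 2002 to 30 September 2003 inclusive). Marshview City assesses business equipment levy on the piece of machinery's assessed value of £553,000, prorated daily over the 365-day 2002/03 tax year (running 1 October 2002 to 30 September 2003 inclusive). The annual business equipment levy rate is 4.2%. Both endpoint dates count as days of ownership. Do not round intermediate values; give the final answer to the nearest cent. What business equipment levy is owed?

Days held (5 Nov 2002 – 30 Sep 2003): 330 out of 365
Tax = £553,000 × 4.2% × 330/365 = £20,998.8493

£20,998.85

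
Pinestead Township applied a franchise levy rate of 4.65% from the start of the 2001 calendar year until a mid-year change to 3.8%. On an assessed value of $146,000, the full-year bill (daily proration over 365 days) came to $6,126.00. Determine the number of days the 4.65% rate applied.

170 days

Let d = days at the first rate; then 365 − d days at the second rate.
$146,000 × [4.65%·d + 3.8%·(365−d)] / 365 = $6,126.00
Solving gives d = 170, so the new rate took effect on 20 June 2001.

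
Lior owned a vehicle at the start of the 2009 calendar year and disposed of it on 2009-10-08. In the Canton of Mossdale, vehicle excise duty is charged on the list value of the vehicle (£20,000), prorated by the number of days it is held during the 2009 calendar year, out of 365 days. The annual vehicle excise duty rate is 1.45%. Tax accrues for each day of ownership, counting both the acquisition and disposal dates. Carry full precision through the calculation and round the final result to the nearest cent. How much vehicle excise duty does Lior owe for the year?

Days held (2009-01-01 to 2009-10-08): 281 out of 365
Tax = £20,000 × 1.45% × 281/365 = £223.2603

£223.26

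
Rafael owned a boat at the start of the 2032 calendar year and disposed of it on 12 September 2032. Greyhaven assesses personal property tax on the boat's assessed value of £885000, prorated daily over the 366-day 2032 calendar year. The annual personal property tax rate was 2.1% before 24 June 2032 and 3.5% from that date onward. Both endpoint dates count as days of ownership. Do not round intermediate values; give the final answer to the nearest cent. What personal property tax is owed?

£15741.39

1 January – 23 June 2032: 175 days at 2.1% → £885000 × 2.1% × 175/366 = £8886.2705
24 June – 12 September 2032: 81 days at 3.5% → £885000 × 3.5% × 81/366 = £6855.1230
Total = £15741.3934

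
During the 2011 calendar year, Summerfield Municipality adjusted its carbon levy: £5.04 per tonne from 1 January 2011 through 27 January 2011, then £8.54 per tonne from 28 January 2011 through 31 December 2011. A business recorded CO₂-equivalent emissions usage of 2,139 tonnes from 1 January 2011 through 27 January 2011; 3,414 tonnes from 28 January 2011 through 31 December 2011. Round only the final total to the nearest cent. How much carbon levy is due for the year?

1 January – 27 January 2011: 2,139 tonnes at £5.04/tonne → £10780.56
28 January – 31 December 2011: 3,414 tonnes at £8.54/tonne → £29155.56

£39936.12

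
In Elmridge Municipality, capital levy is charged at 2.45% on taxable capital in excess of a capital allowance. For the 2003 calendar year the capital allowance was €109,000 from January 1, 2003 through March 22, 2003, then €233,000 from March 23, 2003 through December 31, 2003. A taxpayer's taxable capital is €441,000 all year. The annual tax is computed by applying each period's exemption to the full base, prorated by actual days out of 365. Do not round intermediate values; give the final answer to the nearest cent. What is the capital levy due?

January 1 – March 22, 2003: 81 days, exemption €109,000 → (€441,000 − €109,000) × 2.45% × 81/365 = €1,805.0795
March 23 – December 31, 2003: 284 days, exemption €233,000 → (€441,000 − €233,000) × 2.45% × 284/365 = €3,965.1068
Total = €5,770.1863

€5,770.19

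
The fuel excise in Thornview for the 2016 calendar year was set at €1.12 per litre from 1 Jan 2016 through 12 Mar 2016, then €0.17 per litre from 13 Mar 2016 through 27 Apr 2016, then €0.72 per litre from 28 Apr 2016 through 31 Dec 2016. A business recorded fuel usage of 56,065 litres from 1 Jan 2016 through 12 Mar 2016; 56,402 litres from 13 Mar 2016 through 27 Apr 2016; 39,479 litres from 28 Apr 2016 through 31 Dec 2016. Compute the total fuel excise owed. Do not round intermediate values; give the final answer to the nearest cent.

€100,806.02

1 Jan – 12 Mar 2016: 56,065 litres at €1.12/litre → €62,792.80
13 Mar – 27 Apr 2016: 56,402 litres at €0.17/litre → €9,588.34
28 Apr – 31 Dec 2016: 39,479 litres at €0.72/litre → €28,424.88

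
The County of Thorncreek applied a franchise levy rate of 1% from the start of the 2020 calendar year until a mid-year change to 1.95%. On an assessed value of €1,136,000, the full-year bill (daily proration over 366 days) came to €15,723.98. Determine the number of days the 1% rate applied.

218 days

Let d = days at the first rate; then 366 − d days at the second rate.
€1,136,000 × [1%·d + 1.95%·(366−d)] / 366 = €15,723.98
Solving gives d = 218, so the new rate took effect on 6 August 2020.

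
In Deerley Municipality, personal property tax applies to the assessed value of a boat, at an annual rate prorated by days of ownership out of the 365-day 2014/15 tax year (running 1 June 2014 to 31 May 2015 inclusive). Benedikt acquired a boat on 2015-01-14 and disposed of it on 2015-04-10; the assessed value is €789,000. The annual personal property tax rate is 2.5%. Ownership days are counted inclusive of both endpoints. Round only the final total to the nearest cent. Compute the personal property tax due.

€4,701.58

Days held (2015-01-14 to 2015-04-10): 87 out of 365
Tax = €789,000 × 2.5% × 87/365 = €4,701.5753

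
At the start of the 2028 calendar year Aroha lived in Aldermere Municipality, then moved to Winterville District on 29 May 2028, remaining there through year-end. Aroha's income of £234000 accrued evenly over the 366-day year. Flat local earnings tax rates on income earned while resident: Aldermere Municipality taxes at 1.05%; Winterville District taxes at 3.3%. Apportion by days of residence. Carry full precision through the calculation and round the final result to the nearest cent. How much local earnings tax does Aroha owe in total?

£5578.60

Aldermere Municipality, 1 January – 28 May 2028: 149 days → £234000 × 1.05% × 149/366 = £1000.2541
Winterville District, 29 May – 31 December 2028: 217 days → £234000 × 3.3% × 217/366 = £4578.3443
Total = £5578.5984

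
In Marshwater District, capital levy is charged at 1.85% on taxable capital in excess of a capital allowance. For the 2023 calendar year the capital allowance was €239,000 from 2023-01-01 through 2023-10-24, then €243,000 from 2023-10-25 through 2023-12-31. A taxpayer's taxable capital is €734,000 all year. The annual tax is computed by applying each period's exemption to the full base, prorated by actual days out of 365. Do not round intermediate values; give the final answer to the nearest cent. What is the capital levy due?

2023-01-01 to 2023-10-24: 297 days, exemption €239,000 → (€734,000 − €239,000) × 1.85% × 297/365 = €7,451.4452
2023-10-25 to 2023-12-31: 68 days, exemption €243,000 → (€734,000 − €243,000) × 1.85% × 68/365 = €1,692.2685
Total = €9,143.7137

€9,143.71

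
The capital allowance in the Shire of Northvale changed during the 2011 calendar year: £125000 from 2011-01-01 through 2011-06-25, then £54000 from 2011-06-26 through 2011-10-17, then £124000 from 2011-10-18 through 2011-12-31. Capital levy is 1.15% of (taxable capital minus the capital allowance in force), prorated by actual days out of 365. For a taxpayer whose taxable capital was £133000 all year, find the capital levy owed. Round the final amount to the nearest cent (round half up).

£349.38

2011-01-01 to 2011-06-25: 176 days, exemption £125000 → (£133000 − £125000) × 1.15% × 176/365 = £44.3616
2011-06-26 to 2011-10-17: 114 days, exemption £54000 → (£133000 − £54000) × 1.15% × 114/365 = £283.7507
2011-10-18 to 2011-12-31: 75 days, exemption £124000 → (£133000 − £124000) × 1.15% × 75/365 = £21.2671
Total = £349.3795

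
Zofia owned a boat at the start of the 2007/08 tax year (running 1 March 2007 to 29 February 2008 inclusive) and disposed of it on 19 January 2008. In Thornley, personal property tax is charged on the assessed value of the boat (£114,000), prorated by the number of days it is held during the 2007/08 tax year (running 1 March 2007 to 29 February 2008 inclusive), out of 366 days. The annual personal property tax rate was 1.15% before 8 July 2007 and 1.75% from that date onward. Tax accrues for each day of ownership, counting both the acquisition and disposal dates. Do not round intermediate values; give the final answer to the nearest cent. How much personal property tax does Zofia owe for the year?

£1,530.43

1 March – 7 July 2007: 129 days at 1.15% → £114,000 × 1.15% × 129/366 = £462.0738
8 July 2007 – 19 January 2008: 196 days at 1.75% → £114,000 × 1.75% × 196/366 = £1,068.3607
Total = £1,530.4344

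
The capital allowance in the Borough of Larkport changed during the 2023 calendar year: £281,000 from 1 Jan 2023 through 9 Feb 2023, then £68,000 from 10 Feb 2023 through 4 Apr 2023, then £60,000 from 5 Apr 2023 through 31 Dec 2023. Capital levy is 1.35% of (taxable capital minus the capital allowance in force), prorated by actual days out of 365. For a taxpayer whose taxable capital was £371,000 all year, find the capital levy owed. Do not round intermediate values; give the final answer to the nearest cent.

1 Jan – 9 Feb 2023: 40 days, exemption £281,000 → (£371,000 − £281,000) × 1.35% × 40/365 = £133.1507
10 Feb – 4 Apr 2023: 54 days, exemption £68,000 → (£371,000 − £68,000) × 1.35% × 54/365 = £605.1699
5 Apr – 31 Dec 2023: 271 days, exemption £60,000 → (£371,000 − £60,000) × 1.35% × 271/365 = £3,117.2425
Total = £3,855.5630

£3,855.56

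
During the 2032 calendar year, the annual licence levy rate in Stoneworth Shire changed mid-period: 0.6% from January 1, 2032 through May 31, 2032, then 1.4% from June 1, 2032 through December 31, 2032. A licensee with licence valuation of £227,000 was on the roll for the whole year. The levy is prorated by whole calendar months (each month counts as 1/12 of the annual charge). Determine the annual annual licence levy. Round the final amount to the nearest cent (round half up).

£2,421.33

January 1 – May 31, 2032: 5 months at 0.6% → £227,000 × 0.6% × 5/12 = £567.5000
June 1 – December 31, 2032: 7 months at 1.4% → £227,000 × 1.4% × 7/12 = £1,853.8333
Total = £2,421.3333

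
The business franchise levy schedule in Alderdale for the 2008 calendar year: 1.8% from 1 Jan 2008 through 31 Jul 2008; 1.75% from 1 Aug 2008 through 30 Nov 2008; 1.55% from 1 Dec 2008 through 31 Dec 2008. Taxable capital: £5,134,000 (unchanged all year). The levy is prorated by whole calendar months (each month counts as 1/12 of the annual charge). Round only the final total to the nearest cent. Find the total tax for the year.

£90,486.75

1 Jan – 31 Jul 2008: 7 months at 1.8% → £5,134,000 × 1.8% × 7/12 = £53,907.0000
1 Aug – 30 Nov 2008: 4 months at 1.75% → £5,134,000 × 1.75% × 4/12 = £29,948.3333
1 Dec – 31 Dec 2008: 1 month at 1.55% → £5,134,000 × 1.55% × 1/12 = £6,631.4167
Total = £90,486.7500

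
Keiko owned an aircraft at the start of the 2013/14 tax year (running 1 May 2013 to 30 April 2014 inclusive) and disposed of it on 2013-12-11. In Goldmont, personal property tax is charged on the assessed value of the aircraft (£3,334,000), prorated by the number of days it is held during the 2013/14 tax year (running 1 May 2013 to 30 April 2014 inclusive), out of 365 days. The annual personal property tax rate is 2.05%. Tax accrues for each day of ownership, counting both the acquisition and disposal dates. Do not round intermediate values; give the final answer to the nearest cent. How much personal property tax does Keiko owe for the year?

£42,131.71

Days held (2013-05-01 to 2013-12-11): 225 out of 365
Tax = £3,334,000 × 2.05% × 225/365 = £42,131.7123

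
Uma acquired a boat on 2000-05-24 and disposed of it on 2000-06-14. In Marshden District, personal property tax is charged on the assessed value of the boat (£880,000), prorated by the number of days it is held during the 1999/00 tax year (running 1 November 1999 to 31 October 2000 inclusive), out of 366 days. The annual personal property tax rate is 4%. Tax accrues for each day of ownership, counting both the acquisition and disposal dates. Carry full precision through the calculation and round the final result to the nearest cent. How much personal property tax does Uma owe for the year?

£2,115.85

Days held (2000-05-24 to 2000-06-14): 22 out of 366
Tax = £880,000 × 4% × 22/366 = £2,115.8470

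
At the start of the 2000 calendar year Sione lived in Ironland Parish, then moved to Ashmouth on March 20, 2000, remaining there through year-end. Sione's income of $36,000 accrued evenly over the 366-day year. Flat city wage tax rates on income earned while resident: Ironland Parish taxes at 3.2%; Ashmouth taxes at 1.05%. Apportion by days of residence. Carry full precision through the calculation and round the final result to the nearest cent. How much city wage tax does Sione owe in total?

$545.07

Ironland Parish, January 1 – March 19, 2000: 79 days → $36,000 × 3.2% × 79/366 = $248.6557
Ashmouth, March 20 – December 31, 2000: 287 days → $36,000 × 1.05% × 287/366 = $296.4098
Total = $545.0656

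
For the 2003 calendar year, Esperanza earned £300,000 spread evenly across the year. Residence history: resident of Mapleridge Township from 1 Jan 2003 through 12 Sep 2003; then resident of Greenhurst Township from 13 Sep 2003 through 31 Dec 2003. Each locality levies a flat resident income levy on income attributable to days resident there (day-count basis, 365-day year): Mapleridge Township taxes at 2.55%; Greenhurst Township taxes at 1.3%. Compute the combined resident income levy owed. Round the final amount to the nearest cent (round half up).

Mapleridge Township, 1 Jan – 12 Sep 2003: 255 days → £300,000 × 2.55% × 255/365 = £5,344.5205
Greenhurst Township, 13 Sep – 31 Dec 2003: 110 days → £300,000 × 1.3% × 110/365 = £1,175.3425
Total = £6,519.8630

£6,519.86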